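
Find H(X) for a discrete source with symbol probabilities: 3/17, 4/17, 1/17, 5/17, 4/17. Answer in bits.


H = -sum(p_i * log2(p_i)). Terms: -(3/17)*log2(3/17) = 0.441618; -(4/17)*log2(4/17) = 0.491168; -(1/17)*log2(1/17) = 0.240439; -(5/17)*log2(5/17) = 0.519275; -(4/17)*log2(4/17) = 0.491168. H = 0.441618 + 0.491168 + 0.240439 + 0.519275 + 0.491168 = 2.1837

2.1837 bits


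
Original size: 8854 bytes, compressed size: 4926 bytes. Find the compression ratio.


Ratio = original / compressed = 8854 / 4926 = 1.7974

1.7974


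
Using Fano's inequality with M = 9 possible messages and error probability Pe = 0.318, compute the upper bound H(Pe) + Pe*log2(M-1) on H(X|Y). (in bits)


H(Pe) = -Pe*log2(Pe) - (1-Pe)*log2(1-Pe) = -0.318*log2(0.318) - 0.682*log2(0.682) = 0.525623 + 0.376571 = 0.9022. Pe*log2(M-1) = 0.318*log2(8) = 0.954000. Bound = H(Pe) + Pe*log2(M-1) = 0.525623 + 0.376571 + 0.954000 = 1.8562

1.8562 bits


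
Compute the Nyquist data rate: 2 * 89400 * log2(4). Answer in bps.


Rate = 2 * B * log2(M) = 2 * 89400 * 2.0 = 357600.0

357600.0 bps


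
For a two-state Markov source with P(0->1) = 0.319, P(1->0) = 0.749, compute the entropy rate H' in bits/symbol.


Stationary distribution: pi_0 = p10/(p01+p10) = 0.7013, pi_1 = 0.2987. Entropy rate H' = pi_0*H(p01) + pi_1*H(p10) = 0.7013*0.9033 + 0.2987*0.8129 = 0.8763

0.8763 bits/symbol


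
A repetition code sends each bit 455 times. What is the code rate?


Rate = k/n = 1/455

1/455


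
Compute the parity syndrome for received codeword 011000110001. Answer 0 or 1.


Syndrome = XOR of all bits = 0 XOR 1 XOR 1 XOR 0 XOR 0 XOR 0 XOR 1 XOR 1 XOR 0 XOR 0 XOR 0 XOR 1 = 1

1


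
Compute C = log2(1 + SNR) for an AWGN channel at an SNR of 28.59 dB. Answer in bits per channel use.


SNR_linear = 10^(28.59/10) = 722.7698; C = log2(1 + SNR_linear) = log2(1 + 722.7698) = 9.4994

9.4994 bits/channel use


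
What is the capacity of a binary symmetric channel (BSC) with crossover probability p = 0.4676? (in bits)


H(p) = -p*log2(p) - (1-p)*log2(1-p) = -0.4676*log2(0.4676) - 0.5324*log2(0.5324) = 0.512795 + 0.484174 = 0.997. C = 1 - H(p) = 1 - 0.997 = 0.003

0.003 bits


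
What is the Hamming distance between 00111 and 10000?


Count differing positions: ^ . ^ ^ ^ = 4 differences

4


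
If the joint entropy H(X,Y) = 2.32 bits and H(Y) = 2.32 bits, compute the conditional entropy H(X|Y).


H(X|Y) = H(X,Y) - H(Y) = 2.32 - 2.32 = 0.0

0.0 bits


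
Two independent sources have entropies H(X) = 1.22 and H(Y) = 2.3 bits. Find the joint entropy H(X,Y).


For independent variables, H(X,Y) = H(X) + H(Y) = 1.22 + 2.3 = 3.52

3.52 bits


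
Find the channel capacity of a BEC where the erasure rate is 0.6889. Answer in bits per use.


C = 1 - epsilon = 1 - 0.6889 = 0.3111

0.3111 bits


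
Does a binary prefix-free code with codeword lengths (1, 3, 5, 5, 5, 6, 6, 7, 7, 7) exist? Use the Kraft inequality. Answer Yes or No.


Kraft sum = sum(2^(-l_i)) = 0.7734, need <= 1. Result: satisfied (a binary prefix-free code with these lengths exists)

Yes


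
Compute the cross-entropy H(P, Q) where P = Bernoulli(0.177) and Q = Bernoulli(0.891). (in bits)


H(P,Q) = -p*log2(q) - (1-p)*log2(1-q). -0.177*log2(0.891) = 0.029471; -0.823*log2(0.109) = 2.631625. H(P,Q) = 0.029471 + 2.631625 = 2.6611

2.6611 bits


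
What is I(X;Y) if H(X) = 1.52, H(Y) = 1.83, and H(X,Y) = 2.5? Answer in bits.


I(X;Y) = H(X) + H(Y) - H(X,Y) = 1.52 + 1.83 - 2.5 = 0.85

0.85 bits


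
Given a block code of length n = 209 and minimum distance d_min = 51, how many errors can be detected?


Detection capability = d_min - 1 = 51 - 1 = 50

50 errors


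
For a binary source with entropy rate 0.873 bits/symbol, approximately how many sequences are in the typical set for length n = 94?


log2|A_typical| = nH = 94 * 0.873 = 82.062, so |A_typical| ~ 2^82.062 = 5.048e+24

5.048e+24


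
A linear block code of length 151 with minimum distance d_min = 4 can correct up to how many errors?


Correction capability = floor((d-1)/2) = floor((4-1)/2) = 1

1 errors


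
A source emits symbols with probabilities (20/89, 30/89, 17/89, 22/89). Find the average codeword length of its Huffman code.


Huffman construction (repeatedly merge the two least-probable nodes; each merge adds 1 bit to every symbol beneath it): 17/89 + 20/89 = 37/89; 22/89 + 30/89 = 52/89; 37/89 + 52/89 = 1. Resulting codeword lengths (in the order the probabilities were given): (2, 2, 2, 2). L_avg = sum(p_i * l_i) = 20/89*2 + 30/89*2 + 17/89*2 + 22/89*2 = 2

2.0 bits


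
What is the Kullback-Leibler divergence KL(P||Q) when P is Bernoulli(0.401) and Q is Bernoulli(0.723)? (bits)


KL = p*log2(p/q) + (1-p)*log2((1-p)/(1-q)) = 0.401*log2(0.401/0.723) + 0.599*log2(0.599/0.277) = 0.3255

0.3255 bits


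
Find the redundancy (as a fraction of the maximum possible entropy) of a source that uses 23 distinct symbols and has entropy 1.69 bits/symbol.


H_max = log2(K) = log2(23) = 4.5236 bits/symbol. Redundancy = 1 - H/H_max = 1 - 1.69/4.5236 = 1 - 0.3736 = 0.6264

0.6264


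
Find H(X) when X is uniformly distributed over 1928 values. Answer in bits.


H = log2(n) = log2(1928) = 10.9129

10.9129 bits


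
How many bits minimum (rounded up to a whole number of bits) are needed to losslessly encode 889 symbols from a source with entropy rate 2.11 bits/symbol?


Minimum bits >= n * H = 889 * 2.11 = 1875.79, rounded up to a whole number of bits = 1876

1876 bits


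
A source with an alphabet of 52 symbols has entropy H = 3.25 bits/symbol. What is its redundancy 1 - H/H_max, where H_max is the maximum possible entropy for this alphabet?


H_max = log2(K) = log2(52) = 5.7004 bits/symbol. Redundancy = 1 - H/H_max = 1 - 3.25/5.7004 = 1 - 0.5701 = 0.4299

0.4299


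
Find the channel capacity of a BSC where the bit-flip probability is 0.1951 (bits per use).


H(p) = -p*log2(p) - (1-p)*log2(1-p) = -0.1951*log2(0.1951) - 0.8049*log2(0.8049) = 0.459990 + 0.252029 = 0.712. C = 1 - H(p) = 1 - 0.712 = 0.288

0.288 bits


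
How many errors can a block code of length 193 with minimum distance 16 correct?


Correction capability = floor((d-1)/2) = floor((16-1)/2) = 7

7 errors


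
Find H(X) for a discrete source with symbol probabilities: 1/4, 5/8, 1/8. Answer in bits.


H = -sum(p_i * log2(p_i)). Terms: -(1/4)*log2(1/4) = 0.500000; -(5/8)*log2(5/8) = 0.423795; -(1/8)*log2(1/8) = 0.375000. H = 0.500000 + 0.423795 + 0.375000 = 1.2988

1.2988 bits


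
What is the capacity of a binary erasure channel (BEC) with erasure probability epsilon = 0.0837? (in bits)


C = 1 - epsilon = 1 - 0.0837 = 0.9163

0.9163 bits


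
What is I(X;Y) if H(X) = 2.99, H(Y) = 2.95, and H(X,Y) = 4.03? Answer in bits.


I(X;Y) = H(X) + H(Y) - H(X,Y) = 2.99 + 2.95 - 4.03 = 1.91

1.91 bits


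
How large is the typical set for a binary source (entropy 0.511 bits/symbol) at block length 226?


log2|A_typical| = nH = 226 * 0.511 = 115.486, so |A_typical| ~ 2^115.486 = 5.818e+34

5.818e+34


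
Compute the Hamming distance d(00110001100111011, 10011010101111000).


Count differing positions: ^ . ^ . ^ . ^ ^ . . ^ . . . . ^ ^ = 8 differences

8


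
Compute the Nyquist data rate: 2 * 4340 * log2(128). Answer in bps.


Rate = 2 * B * log2(M) = 2 * 4340 * 7.0 = 60760.0

60760.0 bps


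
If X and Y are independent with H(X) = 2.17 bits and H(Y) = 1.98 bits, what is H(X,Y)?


For independent variables, H(X,Y) = H(X) + H(Y) = 2.17 + 1.98 = 4.15

4.15 bits


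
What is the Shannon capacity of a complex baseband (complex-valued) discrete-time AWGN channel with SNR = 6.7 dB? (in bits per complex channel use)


SNR_linear = 10^(6.7/10) = 4.6774; C = log2(1 + SNR_linear) = log2(1 + 4.6774) = 2.5052

2.5052 bits/channel use


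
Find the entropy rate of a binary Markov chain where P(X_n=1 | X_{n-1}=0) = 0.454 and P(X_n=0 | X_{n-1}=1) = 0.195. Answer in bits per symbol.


Stationary distribution: pi_0 = p10/(p01+p10) = 0.3005, pi_1 = 0.6995. Entropy rate H' = pi_0*H(p01) + pi_1*H(p10) = 0.3005*0.9939 + 0.6995*0.7118 = 0.7966

0.7966 bits/symbol


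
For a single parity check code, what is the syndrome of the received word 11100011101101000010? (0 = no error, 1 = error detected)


Syndrome = XOR of all bits = 1 XOR 1 XOR 1 XOR 0 XOR 0 XOR 0 XOR 1 XOR 1 XOR 1 XOR 0 XOR 1 XOR 1 XOR 0 XOR 1 XOR 0 XOR 0 XOR 0 XOR 0 XOR 1 XOR 0 = 0

0


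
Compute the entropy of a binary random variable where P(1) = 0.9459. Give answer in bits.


H = -p*log2(p) - (1-p)*log2(1-p). -0.9459*log2(0.9459) = 0.075899; -0.0541*log2(0.0541) = 0.227665. H = 0.075899 + 0.227665 = 0.3036

0.3036 bits


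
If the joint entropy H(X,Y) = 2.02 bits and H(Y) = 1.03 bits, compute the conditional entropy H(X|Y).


H(X|Y) = H(X,Y) - H(Y) = 2.02 - 1.03 = 0.99

0.99 bits


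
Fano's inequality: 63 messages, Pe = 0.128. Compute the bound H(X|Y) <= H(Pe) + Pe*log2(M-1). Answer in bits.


H(Pe) = -Pe*log2(Pe) - (1-Pe)*log2(1-Pe) = -0.128*log2(0.128) - 0.872*log2(0.872) = 0.379620 + 0.172307 = 0.5519. Pe*log2(M-1) = 0.128*log2(62) = 0.762137. Bound = H(Pe) + Pe*log2(M-1) = 0.379620 + 0.172307 + 0.762137 = 1.3141

1.3141 bits


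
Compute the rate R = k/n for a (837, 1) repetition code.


Rate = k/n = 1/837

1/837


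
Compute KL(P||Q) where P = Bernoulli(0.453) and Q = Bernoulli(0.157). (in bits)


KL = p*log2(p/q) + (1-p)*log2((1-p)/(1-q)) = 0.453*log2(0.453/0.157) + 0.547*log2(0.547/0.843) = 0.3512

0.3512 bits


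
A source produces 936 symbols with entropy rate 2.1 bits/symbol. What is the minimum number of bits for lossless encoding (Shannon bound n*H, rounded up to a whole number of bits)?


Minimum bits >= n * H = 936 * 2.1 = 1965.6, rounded up to a whole number of bits = 1966

1966 bits


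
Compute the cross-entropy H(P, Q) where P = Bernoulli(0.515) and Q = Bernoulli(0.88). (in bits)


H(P,Q) = -p*log2(q) - (1-p)*log2(1-q). -0.515*log2(0.88) = 0.094979; -0.485*log2(0.12) = 1.483563. H(P,Q) = 0.094979 + 1.483563 = 1.5785

1.5785 bits


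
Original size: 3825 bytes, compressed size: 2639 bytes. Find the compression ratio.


Ratio = original / compressed = 3825 / 2639 = 1.4494

1.4494


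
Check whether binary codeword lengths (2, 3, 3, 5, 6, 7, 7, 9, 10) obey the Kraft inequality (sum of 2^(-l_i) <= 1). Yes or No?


Kraft sum = sum(2^(-l_i)) = 0.5654, need <= 1. Result: satisfied (a binary prefix-free code with these lengths exists)

Yes


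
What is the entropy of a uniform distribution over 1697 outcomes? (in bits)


H = log2(n) = log2(1697) = 10.7288

10.7288 bits


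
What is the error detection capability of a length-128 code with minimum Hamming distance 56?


Detection capability = d_min - 1 = 56 - 1 = 55

55 errors


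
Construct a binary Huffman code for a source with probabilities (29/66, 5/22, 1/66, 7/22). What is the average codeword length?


Huffman construction (repeatedly merge the two least-probable nodes; each merge adds 1 bit to every symbol beneath it): 1/66 + 5/22 = 8/33; 8/33 + 7/22 = 37/66; 29/66 + 37/66 = 1. Resulting codeword lengths (in the order the probabilities were given): (1, 3, 3, 2). L_avg = sum(p_i * l_i) = 29/66*1 + 5/22*3 + 1/66*3 + 7/22*2 = 119/66 = 1.803

1.803 bits


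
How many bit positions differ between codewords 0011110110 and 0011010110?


Count differing positions: . . . . ^ . . . . . = 1 differences

1


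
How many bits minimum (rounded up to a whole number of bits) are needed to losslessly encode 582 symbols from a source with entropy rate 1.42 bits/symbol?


Minimum bits >= n * H = 582 * 1.42 = 826.44, rounded up to a whole number of bits = 827

827 bits


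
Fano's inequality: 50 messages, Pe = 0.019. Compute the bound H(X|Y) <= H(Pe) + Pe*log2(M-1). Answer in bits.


H(Pe) = -Pe*log2(Pe) - (1-Pe)*log2(1-Pe) = -0.019*log2(0.019) - 0.981*log2(0.981) = 0.108639 + 0.027149 = 0.1358. Pe*log2(M-1) = 0.019*log2(49) = 0.106679. Bound = H(Pe) + Pe*log2(M-1) = 0.108639 + 0.027149 + 0.106679 = 0.2425

0.2425 bits


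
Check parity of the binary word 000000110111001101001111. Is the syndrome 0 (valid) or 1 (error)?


Syndrome = XOR of all bits = 0 XOR 0 XOR 0 XOR 0 XOR 0 XOR 0 XOR 1 XOR 1 XOR 0 XOR 1 XOR 1 XOR 1 XOR 0 XOR 0 XOR 1 XOR 1 XOR 0 XOR 1 XOR 0 XOR 0 XOR 1 XOR 1 XOR 1 XOR 1 = 0

0


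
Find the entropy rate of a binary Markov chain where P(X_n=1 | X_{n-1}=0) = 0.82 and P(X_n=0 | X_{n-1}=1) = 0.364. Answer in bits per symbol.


Stationary distribution: pi_0 = p10/(p01+p10) = 0.3074, pi_1 = 0.6926. Entropy rate H' = pi_0*H(p01) + pi_1*H(p10) = 0.3074*0.6801 + 0.6926*0.946 = 0.8642

0.8642 bits/symbol


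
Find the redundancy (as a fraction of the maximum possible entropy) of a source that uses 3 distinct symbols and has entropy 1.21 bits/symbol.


H_max = log2(K) = log2(3) = 1.585 bits/symbol. Redundancy = 1 - H/H_max = 1 - 1.21/1.585 = 1 - 0.7634 = 0.2366

0.2366


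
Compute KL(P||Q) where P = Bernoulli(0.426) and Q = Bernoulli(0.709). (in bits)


KL = p*log2(p/q) + (1-p)*log2((1-p)/(1-q)) = 0.426*log2(0.426/0.709) + 0.574*log2(0.574/0.291) = 0.2495

0.2495 bits


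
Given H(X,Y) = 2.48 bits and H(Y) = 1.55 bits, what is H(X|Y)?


H(X|Y) = H(X,Y) - H(Y) = 2.48 - 1.55 = 0.93

0.93 bits


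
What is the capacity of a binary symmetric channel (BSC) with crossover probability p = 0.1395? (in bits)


H(p) = -p*log2(p) - (1-p)*log2(1-p) = -0.1395*log2(0.1395) - 0.8605*log2(0.8605) = 0.396412 + 0.186516 = 0.5829. C = 1 - H(p) = 1 - 0.5829 = 0.4171

0.4171 bits


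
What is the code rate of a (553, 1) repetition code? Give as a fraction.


Rate = k/n = 1/553

1/553


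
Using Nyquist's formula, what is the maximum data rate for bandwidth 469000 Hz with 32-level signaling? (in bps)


Rate = 2 * B * log2(M) = 2 * 469000 * 5.0 = 4690000.0

4690000.0 bps


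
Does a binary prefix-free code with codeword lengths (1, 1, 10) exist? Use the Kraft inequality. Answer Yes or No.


Kraft sum = sum(2^(-l_i)) = 1.001, need <= 1. Result: violated (a binary prefix-free code with these lengths cannot exist)

No


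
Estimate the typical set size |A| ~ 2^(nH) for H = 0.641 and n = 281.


log2|A_typical| = nH = 281 * 0.641 = 180.121, so |A_typical| ~ 2^180.121 = 1.667e+54

1.667e+54


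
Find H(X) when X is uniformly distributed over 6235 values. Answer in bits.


H = log2(n) = log2(6235) = 12.6062

12.6062 bits


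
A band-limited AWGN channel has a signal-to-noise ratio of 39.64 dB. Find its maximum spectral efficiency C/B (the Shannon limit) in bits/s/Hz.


SNR_linear = 10^(39.64/10) = 9204.4957; C/B = log2(1 + SNR_linear) = log2(1 + 9204.4957) = 13.1683

13.1683 bits/s/Hz


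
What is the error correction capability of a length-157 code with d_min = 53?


Correction capability = floor((d-1)/2) = floor((53-1)/2) = 26

26 errors


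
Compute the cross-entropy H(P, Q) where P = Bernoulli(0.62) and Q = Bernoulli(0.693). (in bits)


H(P,Q) = -p*log2(q) - (1-p)*log2(1-q). -0.62*log2(0.693) = 0.328025; -0.38*log2(0.307) = 0.647402. H(P,Q) = 0.328025 + 0.647402 = 0.9754

0.9754 bits


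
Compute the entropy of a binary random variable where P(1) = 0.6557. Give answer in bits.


H = -p*log2(p) - (1-p)*log2(1-p). -0.6557*log2(0.6557) = 0.399251; -0.3443*log2(0.3443) = 0.529624. H = 0.399251 + 0.529624 = 0.9289

0.9289 bits


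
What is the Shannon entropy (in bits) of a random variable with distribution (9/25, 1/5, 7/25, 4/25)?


H = -sum(p_i * log2(p_i)). Terms: -(9/25)*log2(9/25) = 0.530615; -(1/5)*log2(1/5) = 0.464386; -(7/25)*log2(7/25) = 0.514220; -(4/25)*log2(4/25) = 0.423017. H = 0.530615 + 0.464386 + 0.514220 + 0.423017 = 1.9322

1.9322 bits


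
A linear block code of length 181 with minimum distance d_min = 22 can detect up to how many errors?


Detection capability = d_min - 1 = 22 - 1 = 21

21 errors


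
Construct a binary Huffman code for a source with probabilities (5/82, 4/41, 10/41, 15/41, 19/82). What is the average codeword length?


Huffman construction (repeatedly merge the two least-probable nodes; each merge adds 1 bit to every symbol beneath it): 5/82 + 4/41 = 13/82; 13/82 + 19/82 = 16/41; 10/41 + 15/41 = 25/41; 16/41 + 25/41 = 1. Resulting codeword lengths (in the order the probabilities were given): (3, 3, 2, 2, 2). L_avg = sum(p_i * l_i) = 5/82*3 + 4/41*3 + 10/41*2 + 15/41*2 + 19/82*2 = 177/82 = 2.1585

2.1585 bits


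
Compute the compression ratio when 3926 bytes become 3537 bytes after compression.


Ratio = original / compressed = 3926 / 3537 = 1.11

1.11


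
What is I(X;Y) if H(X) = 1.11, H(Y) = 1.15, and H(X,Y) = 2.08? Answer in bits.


I(X;Y) = H(X) + H(Y) - H(X,Y) = 1.11 + 1.15 - 2.08 = 0.18

0.18 bits


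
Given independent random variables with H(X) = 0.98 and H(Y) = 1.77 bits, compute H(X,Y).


For independent variables, H(X,Y) = H(X) + H(Y) = 0.98 + 1.77 = 2.75

2.75 bits


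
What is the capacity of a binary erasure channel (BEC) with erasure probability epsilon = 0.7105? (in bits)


C = 1 - epsilon = 1 - 0.7105 = 0.2895

0.2895 bits


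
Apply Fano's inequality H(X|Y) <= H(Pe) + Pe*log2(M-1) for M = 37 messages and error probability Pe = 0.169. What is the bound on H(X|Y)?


H(Pe) = -Pe*log2(Pe) - (1-Pe)*log2(1-Pe) = -0.169*log2(0.169) - 0.831*log2(0.831) = 0.433469 + 0.221943 = 0.6554. Pe*log2(M-1) = 0.169*log2(36) = 0.873717. Bound = H(Pe) + Pe*log2(M-1) = 0.433469 + 0.221943 + 0.873717 = 1.5291

1.5291 bits


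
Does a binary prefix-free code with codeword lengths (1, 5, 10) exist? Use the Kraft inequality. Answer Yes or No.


Kraft sum = sum(2^(-l_i)) = 0.5322, need <= 1. Result: satisfied (a binary prefix-free code with these lengths exists)

Yes


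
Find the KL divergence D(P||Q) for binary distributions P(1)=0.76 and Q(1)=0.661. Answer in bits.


KL = p*log2(p/q) + (1-p)*log2((1-p)/(1-q)) = 0.76*log2(0.76/0.661) + 0.24*log2(0.24/0.339) = 0.0334

0.0334 bits


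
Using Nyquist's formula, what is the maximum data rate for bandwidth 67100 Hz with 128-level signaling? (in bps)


Rate = 2 * B * log2(M) = 2 * 67100 * 7.0 = 939400.0

939400.0 bps


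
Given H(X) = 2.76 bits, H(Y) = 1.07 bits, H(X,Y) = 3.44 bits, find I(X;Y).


I(X;Y) = H(X) + H(Y) - H(X,Y) = 2.76 + 1.07 - 3.44 = 0.39

0.39 bits


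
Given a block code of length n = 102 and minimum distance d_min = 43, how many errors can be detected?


Detection capability = d_min - 1 = 43 - 1 = 42

42 errors


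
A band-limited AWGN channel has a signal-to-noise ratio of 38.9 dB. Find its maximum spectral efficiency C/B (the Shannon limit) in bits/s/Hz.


SNR_linear = 10^(38.9/10) = 7762.4712; C/B = log2(1 + SNR_linear) = log2(1 + 7762.4712) = 12.9225

12.9225 bits/s/Hz


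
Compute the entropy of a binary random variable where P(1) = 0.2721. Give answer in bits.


H = -p*log2(p) - (1-p)*log2(1-p). -0.2721*log2(0.2721) = 0.510947; -0.7279*log2(0.7279) = 0.333515. H = 0.510947 + 0.333515 = 0.8445

0.8445 bits


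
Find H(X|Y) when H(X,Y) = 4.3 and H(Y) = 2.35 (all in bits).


H(X|Y) = H(X,Y) - H(Y) = 4.3 - 2.35 = 1.95

1.95 bits


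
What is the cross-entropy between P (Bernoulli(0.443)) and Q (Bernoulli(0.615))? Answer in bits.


H(P,Q) = -p*log2(q) - (1-p)*log2(1-q). -0.443*log2(0.615) = 0.310694; -0.557*log2(0.385) = 0.767028. H(P,Q) = 0.310694 + 0.767028 = 1.0777

1.0777 bits


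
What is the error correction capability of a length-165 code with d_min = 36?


Correction capability = floor((d-1)/2) = floor((36-1)/2) = 17

17 errors


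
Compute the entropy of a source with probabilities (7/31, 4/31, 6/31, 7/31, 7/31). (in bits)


H = -sum(p_i * log2(p_i)). Terms: -(7/31)*log2(7/31) = 0.484771; -(4/31)*log2(4/31) = 0.381187; -(6/31)*log2(6/31) = 0.458561; -(7/31)*log2(7/31) = 0.484771; -(7/31)*log2(7/31) = 0.484771. H = 0.484771 + 0.381187 + 0.458561 + 0.484771 + 0.484771 = 2.2941

2.2941 bits


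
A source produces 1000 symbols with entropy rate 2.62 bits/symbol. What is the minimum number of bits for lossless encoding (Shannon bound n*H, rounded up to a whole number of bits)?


Minimum bits >= n * H = 1000 * 2.62 = 2620.0, rounded up to a whole number of bits = 2620

2620 bits


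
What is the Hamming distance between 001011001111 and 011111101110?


Count differing positions: . ^ . ^ . . ^ . . . . ^ = 4 differences

4


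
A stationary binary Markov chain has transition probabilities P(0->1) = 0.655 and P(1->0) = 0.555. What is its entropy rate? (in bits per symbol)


Stationary distribution: pi_0 = p10/(p01+p10) = 0.4587, pi_1 = 0.5413. Entropy rate H' = pi_0*H(p01) + pi_1*H(p10) = 0.4587*0.9295 + 0.5413*0.9913 = 0.9629

0.9629 bits/symbol


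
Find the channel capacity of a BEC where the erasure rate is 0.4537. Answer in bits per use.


C = 1 - epsilon = 1 - 0.4537 = 0.5463

0.5463 bits


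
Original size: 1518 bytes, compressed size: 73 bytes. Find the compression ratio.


Ratio = original / compressed = 1518 / 73 = 20.7945

20.7945


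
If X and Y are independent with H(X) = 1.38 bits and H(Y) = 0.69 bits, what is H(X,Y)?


For independent variables, H(X,Y) = H(X) + H(Y) = 1.38 + 0.69 = 2.07

2.07 bits


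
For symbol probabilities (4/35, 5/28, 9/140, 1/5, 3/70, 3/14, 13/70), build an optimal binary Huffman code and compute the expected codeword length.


Huffman construction (repeatedly merge the two least-probable nodes; each merge adds 1 bit to every symbol beneath it): 3/70 + 9/140 = 3/28; 3/28 + 4/35 = 31/140; 5/28 + 13/70 = 51/140; 1/5 + 3/14 = 29/70; 31/140 + 51/140 = 41/70; 29/70 + 41/70 = 1. Resulting codeword lengths (in the order the probabilities were given): (3, 3, 4, 2, 4, 2, 3). L_avg = sum(p_i * l_i) = 4/35*3 + 5/28*3 + 9/140*4 + 1/5*2 + 3/70*4 + 3/14*2 + 13/70*3 = 377/140 = 2.6929

2.6929 bits


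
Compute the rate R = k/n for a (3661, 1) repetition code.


Rate = k/n = 1/3661

1/3661


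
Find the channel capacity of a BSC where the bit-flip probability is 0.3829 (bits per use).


H(p) = -p*log2(p) - (1-p)*log2(1-p) = -0.3829*log2(0.3829) - 0.6171*log2(0.6171) = 0.530301 + 0.429763 = 0.9601. C = 1 - H(p) = 1 - 0.9601 = 0.0399

0.0399 bits


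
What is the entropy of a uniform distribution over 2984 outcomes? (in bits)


H = log2(n) = log2(2984) = 11.543

11.543 bits


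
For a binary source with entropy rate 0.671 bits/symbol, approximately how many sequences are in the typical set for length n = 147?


log2|A_typical| = nH = 147 * 0.671 = 98.637, so |A_typical| ~ 2^98.637 = 4.928e+29

4.928e+29


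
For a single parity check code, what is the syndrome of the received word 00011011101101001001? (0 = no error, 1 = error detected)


Syndrome = XOR of all bits = 0 XOR 0 XOR 0 XOR 1 XOR 1 XOR 0 XOR 1 XOR 1 XOR 1 XOR 0 XOR 1 XOR 1 XOR 0 XOR 1 XOR 0 XOR 0 XOR 1 XOR 0 XOR 0 XOR 1 = 0

0


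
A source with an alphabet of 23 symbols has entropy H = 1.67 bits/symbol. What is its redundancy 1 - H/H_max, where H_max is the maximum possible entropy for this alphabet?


H_max = log2(K) = log2(23) = 4.5236 bits/symbol. Redundancy = 1 - H/H_max = 1 - 1.67/4.5236 = 1 - 0.3692 = 0.6308

0.6308


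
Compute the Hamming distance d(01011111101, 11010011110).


Count differing positions: ^ . . . ^ ^ . . . ^ ^ = 5 differences

5


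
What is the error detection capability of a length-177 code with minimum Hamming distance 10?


Detection capability = d_min - 1 = 10 - 1 = 9

9 errors


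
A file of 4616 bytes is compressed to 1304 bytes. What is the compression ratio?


Ratio = original / compressed = 4616 / 1304 = 3.5399

3.5399


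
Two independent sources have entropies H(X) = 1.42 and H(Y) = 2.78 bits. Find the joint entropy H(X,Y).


For independent variables, H(X,Y) = H(X) + H(Y) = 1.42 + 2.78 = 4.2

4.2 bits


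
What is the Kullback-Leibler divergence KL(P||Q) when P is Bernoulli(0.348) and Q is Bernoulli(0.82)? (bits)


KL = p*log2(p/q) + (1-p)*log2((1-p)/(1-q)) = 0.348*log2(0.348/0.82) + 0.652*log2(0.652/0.18) = 0.7804

0.7804 bits


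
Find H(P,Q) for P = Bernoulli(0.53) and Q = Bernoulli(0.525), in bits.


H(P,Q) = -p*log2(q) - (1-p)*log2(1-q). -0.53*log2(0.525) = 0.492694; -0.47*log2(0.475) = 0.504780. H(P,Q) = 0.492694 + 0.504780 = 0.9975

0.9975 bits


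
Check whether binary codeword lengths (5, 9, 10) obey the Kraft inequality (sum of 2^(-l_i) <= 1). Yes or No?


Kraft sum = sum(2^(-l_i)) = 0.0342, need <= 1. Result: satisfied (a binary prefix-free code with these lengths exists)

Yes


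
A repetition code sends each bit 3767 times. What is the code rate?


Rate = k/n = 1/3767

1/3767


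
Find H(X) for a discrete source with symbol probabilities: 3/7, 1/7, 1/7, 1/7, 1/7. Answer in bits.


H = -sum(p_i * log2(p_i)). Terms: -(3/7)*log2(3/7) = 0.523882; -(1/7)*log2(1/7) = 0.401051; -(1/7)*log2(1/7) = 0.401051; -(1/7)*log2(1/7) = 0.401051; -(1/7)*log2(1/7) = 0.401051. H = 0.523882 + 0.401051 + 0.401051 + 0.401051 + 0.401051 = 2.1281

2.1281 bits


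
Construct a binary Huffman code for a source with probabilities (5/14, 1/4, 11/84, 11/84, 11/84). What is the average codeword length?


Huffman construction (repeatedly merge the two least-probable nodes; each merge adds 1 bit to every symbol beneath it): 11/84 + 11/84 = 11/42; 11/84 + 1/4 = 8/21; 11/42 + 5/14 = 13/21; 8/21 + 13/21 = 1. Resulting codeword lengths (in the order the probabilities were given): (2, 2, 3, 3, 2). L_avg = sum(p_i * l_i) = 5/14*2 + 1/4*2 + 11/84*3 + 11/84*3 + 11/84*2 = 95/42 = 2.2619

2.2619 bits


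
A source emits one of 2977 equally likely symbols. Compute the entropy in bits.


H = log2(n) = log2(2977) = 11.5396

11.5396 bits


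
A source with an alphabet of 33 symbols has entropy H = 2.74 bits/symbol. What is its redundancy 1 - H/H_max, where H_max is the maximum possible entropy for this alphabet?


H_max = log2(K) = log2(33) = 5.0444 bits/symbol. Redundancy = 1 - H/H_max = 1 - 2.74/5.0444 = 1 - 0.5432 = 0.4568

0.4568


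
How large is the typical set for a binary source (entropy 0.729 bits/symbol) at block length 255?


log2|A_typical| = nH = 255 * 0.729 = 185.895, so |A_typical| ~ 2^185.895 = 9.120e+55

9.120e+55


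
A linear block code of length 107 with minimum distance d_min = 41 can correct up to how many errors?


Correction capability = floor((d-1)/2) = floor((41-1)/2) = 20

20 errors


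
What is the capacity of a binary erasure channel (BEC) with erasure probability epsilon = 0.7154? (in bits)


C = 1 - epsilon = 1 - 0.7154 = 0.2846

0.2846 bits


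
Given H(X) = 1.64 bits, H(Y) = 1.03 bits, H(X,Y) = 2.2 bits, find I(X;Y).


I(X;Y) = H(X) + H(Y) - H(X,Y) = 1.64 + 1.03 - 2.2 = 0.47

0.47 bits


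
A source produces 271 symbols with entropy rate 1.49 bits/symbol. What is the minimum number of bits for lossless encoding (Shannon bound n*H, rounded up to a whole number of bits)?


Minimum bits >= n * H = 271 * 1.49 = 403.79, rounded up to a whole number of bits = 404

404 bits


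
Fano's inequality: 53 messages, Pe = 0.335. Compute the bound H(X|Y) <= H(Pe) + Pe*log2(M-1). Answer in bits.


H(Pe) = -Pe*log2(Pe) - (1-Pe)*log2(1-Pe) = -0.335*log2(0.335) - 0.665*log2(0.665) = 0.528552 + 0.391402 = 0.92. Pe*log2(M-1) = 0.335*log2(52) = 1.909647. Bound = H(Pe) + Pe*log2(M-1) = 0.528552 + 0.391402 + 1.909647 = 2.8296

2.8296 bits


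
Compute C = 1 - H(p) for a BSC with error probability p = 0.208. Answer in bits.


H(p) = -p*log2(p) - (1-p)*log2(1-p) = -0.208*log2(0.208) - 0.792*log2(0.792) = 0.471192 + 0.266451 = 0.7376. C = 1 - H(p) = 1 - 0.7376 = 0.2624

0.2624 bits


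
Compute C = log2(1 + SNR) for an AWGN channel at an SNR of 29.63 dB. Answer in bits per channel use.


SNR_linear = 10^(29.63/10) = 918.3326; C = log2(1 + SNR_linear) = log2(1 + 918.3326) = 9.8444

9.8444 bits/channel use


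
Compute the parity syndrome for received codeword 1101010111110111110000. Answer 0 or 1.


Syndrome = XOR of all bits = 1 XOR 1 XOR 0 XOR 1 XOR 0 XOR 1 XOR 0 XOR 1 XOR 1 XOR 1 XOR 1 XOR 1 XOR 0 XOR 1 XOR 1 XOR 1 XOR 1 XOR 1 XOR 0 XOR 0 XOR 0 XOR 0 = 0

0


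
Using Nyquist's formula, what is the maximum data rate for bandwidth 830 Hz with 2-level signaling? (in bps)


Rate = 2 * B * log2(M) = 2 * 830 * 1.0 = 1660.0

1660.0 bps


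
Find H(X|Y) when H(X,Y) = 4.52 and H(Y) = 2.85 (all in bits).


H(X|Y) = H(X,Y) - H(Y) = 4.52 - 2.85 = 1.67

1.67 bits


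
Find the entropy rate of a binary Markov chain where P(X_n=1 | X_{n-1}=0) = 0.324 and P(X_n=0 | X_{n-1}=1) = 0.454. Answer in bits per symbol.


Stationary distribution: pi_0 = p10/(p01+p10) = 0.5835, pi_1 = 0.4165. Entropy rate H' = pi_0*H(p01) + pi_1*H(p10) = 0.5835*0.9087 + 0.4165*0.9939 = 0.9442

0.9442 bits/symbol


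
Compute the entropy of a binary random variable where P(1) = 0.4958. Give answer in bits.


H = -p*log2(p) - (1-p)*log2(1-p). -0.4958*log2(0.4958) = 0.501834; -0.5042*log2(0.5042) = 0.498115. H = 0.501834 + 0.498115 = 0.9999

0.9999 bits


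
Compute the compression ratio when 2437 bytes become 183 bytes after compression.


Ratio = original / compressed = 2437 / 183 = 13.3169

13.3169


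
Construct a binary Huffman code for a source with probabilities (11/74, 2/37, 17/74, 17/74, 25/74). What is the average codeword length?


Huffman construction (repeatedly merge the two least-probable nodes; each merge adds 1 bit to every symbol beneath it): 2/37 + 11/74 = 15/74; 15/74 + 17/74 = 16/37; 17/74 + 25/74 = 21/37; 16/37 + 21/37 = 1. Resulting codeword lengths (in the order the probabilities were given): (3, 3, 2, 2, 2). L_avg = sum(p_i * l_i) = 11/74*3 + 2/37*3 + 17/74*2 + 17/74*2 + 25/74*2 = 163/74 = 2.2027

2.2027 bits


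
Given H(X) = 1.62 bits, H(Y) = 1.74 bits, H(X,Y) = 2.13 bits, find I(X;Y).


I(X;Y) = H(X) + H(Y) - H(X,Y) = 1.62 + 1.74 - 2.13 = 1.23

1.23 bits


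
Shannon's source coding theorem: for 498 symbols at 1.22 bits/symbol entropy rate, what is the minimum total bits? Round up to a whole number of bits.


Minimum bits >= n * H = 498 * 1.22 = 607.56, rounded up to a whole number of bits = 608

608 bits


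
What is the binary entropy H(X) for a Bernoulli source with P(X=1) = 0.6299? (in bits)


H = -p*log2(p) - (1-p)*log2(1-p). -0.6299*log2(0.6299) = 0.420021; -0.3701*log2(0.3701) = 0.530728. H = 0.420021 + 0.530728 = 0.9507

0.9507 bits


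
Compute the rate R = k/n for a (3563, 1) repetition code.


Rate = k/n = 1/3563

1/3563


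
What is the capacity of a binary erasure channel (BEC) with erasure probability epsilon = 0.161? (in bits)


C = 1 - epsilon = 1 - 0.161 = 0.839

0.839 bits


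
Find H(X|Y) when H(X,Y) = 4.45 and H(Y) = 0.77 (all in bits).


H(X|Y) = H(X,Y) - H(Y) = 4.45 - 0.77 = 3.68

3.68 bits


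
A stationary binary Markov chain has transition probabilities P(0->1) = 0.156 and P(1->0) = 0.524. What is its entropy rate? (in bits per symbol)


Stationary distribution: pi_0 = p10/(p01+p10) = 0.7706, pi_1 = 0.2294. Entropy rate H' = pi_0*H(p01) + pi_1*H(p10) = 0.7706*0.6247 + 0.2294*0.9983 = 0.7104

0.7104 bits/symbol


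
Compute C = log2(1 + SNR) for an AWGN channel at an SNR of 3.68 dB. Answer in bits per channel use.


SNR_linear = 10^(3.68/10) = 2.3335; C = log2(1 + SNR_linear) = log2(1 + 2.3335) = 1.737

1.737 bits/channel use


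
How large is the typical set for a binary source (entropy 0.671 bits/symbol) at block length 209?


log2|A_typical| = nH = 209 * 0.671 = 140.239, so |A_typical| ~ 2^140.239 = 1.645e+42

1.645e+42


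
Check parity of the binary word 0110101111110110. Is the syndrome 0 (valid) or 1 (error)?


Syndrome = XOR of all bits = 0 XOR 1 XOR 1 XOR 0 XOR 1 XOR 0 XOR 1 XOR 1 XOR 1 XOR 1 XOR 1 XOR 1 XOR 0 XOR 1 XOR 1 XOR 0 = 1

1


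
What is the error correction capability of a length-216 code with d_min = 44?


Correction capability = floor((d-1)/2) = floor((44-1)/2) = 21

21 errors


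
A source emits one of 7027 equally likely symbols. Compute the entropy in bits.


H = log2(n) = log2(7027) = 12.7787

12.7787 bits


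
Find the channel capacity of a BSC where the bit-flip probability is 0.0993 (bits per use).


H(p) = -p*log2(p) - (1-p)*log2(1-p) = -0.0993*log2(0.0993) - 0.9007*log2(0.9007) = 0.330874 + 0.135899 = 0.4668. C = 1 - H(p) = 1 - 0.4668 = 0.5332

0.5332 bits


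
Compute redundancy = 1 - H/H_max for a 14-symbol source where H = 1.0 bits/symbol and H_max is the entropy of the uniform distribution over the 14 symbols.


H_max = log2(K) = log2(14) = 3.8074 bits/symbol. Redundancy = 1 - H/H_max = 1 - 1.0/3.8074 = 1 - 0.2626 = 0.7374

0.7374


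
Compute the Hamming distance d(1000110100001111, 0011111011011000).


Count differing positions: ^ . ^ ^ . . ^ ^ ^ ^ . ^ . ^ ^ ^ = 11 differences

11


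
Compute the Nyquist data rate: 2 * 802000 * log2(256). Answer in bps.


Rate = 2 * B * log2(M) = 2 * 802000 * 8.0 = 12832000.0

12832000.0 bps


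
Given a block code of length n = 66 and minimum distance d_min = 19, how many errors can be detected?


Detection capability = d_min - 1 = 19 - 1 = 18

18 errors


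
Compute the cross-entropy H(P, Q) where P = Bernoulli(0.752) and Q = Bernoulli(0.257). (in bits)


H(P,Q) = -p*log2(q) - (1-p)*log2(1-q). -0.752*log2(0.257) = 1.474040; -0.248*log2(0.743) = 0.106284. H(P,Q) = 1.474040 + 0.106284 = 1.5803

1.5803 bits


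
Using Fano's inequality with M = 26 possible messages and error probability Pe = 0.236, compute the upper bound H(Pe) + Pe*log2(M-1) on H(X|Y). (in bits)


H(Pe) = -Pe*log2(Pe) - (1-Pe)*log2(1-Pe) = -0.236*log2(0.236) - 0.764*log2(0.764) = 0.491621 + 0.296704 = 0.7883. Pe*log2(M-1) = 0.236*log2(25) = 1.095950. Bound = H(Pe) + Pe*log2(M-1) = 0.491621 + 0.296704 + 1.095950 = 1.8843

1.8843 bits


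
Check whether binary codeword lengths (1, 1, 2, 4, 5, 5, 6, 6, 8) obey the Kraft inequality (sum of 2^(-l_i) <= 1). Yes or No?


Kraft sum = sum(2^(-l_i)) = 1.4102, need <= 1. Result: violated (a binary prefix-free code with these lengths cannot exist)

No


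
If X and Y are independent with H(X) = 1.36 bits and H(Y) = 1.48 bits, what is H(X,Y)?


For independent variables, H(X,Y) = H(X) + H(Y) = 1.36 + 1.48 = 2.84

2.84 bits


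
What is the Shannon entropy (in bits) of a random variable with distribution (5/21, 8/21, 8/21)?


H = -sum(p_i * log2(p_i)). Terms: -(5/21)*log2(5/21) = 0.492950; -(8/21)*log2(8/21) = 0.530407; -(8/21)*log2(8/21) = 0.530407. H = 0.492950 + 0.530407 + 0.530407 = 1.5538

1.5538 bits


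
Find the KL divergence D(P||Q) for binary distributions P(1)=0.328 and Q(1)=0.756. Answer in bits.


KL = p*log2(p/q) + (1-p)*log2((1-p)/(1-q)) = 0.328*log2(0.328/0.756) + 0.672*log2(0.672/0.244) = 0.587

0.587 bits


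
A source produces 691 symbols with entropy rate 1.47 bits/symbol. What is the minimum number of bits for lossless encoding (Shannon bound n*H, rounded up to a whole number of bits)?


Minimum bits >= n * H = 691 * 1.47 = 1015.77, rounded up to a whole number of bits = 1016

1016 bits


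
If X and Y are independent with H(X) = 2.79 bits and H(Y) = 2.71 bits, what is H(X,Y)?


For independent variables, H(X,Y) = H(X) + H(Y) = 2.79 + 2.71 = 5.5

5.5 bits


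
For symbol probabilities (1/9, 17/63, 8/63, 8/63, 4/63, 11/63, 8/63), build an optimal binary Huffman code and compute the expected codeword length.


Huffman construction (repeatedly merge the two least-probable nodes; each merge adds 1 bit to every symbol beneath it): 4/63 + 1/9 = 11/63; 8/63 + 8/63 = 16/63; 8/63 + 11/63 = 19/63; 11/63 + 16/63 = 3/7; 17/63 + 19/63 = 4/7; 3/7 + 4/7 = 1. Resulting codeword lengths (in the order the probabilities were given): (3, 2, 3, 3, 3, 3, 3). L_avg = sum(p_i * l_i) = 1/9*3 + 17/63*2 + 8/63*3 + 8/63*3 + 4/63*3 + 11/63*3 + 8/63*3 = 172/63 = 2.7302

2.7302 bits


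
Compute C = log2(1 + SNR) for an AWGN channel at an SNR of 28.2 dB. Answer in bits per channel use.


SNR_linear = 10^(28.2/10) = 660.6934; C = log2(1 + SNR_linear) = log2(1 + 660.6934) = 9.37

9.37 bits/channel use


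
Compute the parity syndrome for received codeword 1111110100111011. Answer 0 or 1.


Syndrome = XOR of all bits = 1 XOR 1 XOR 1 XOR 1 XOR 1 XOR 1 XOR 0 XOR 1 XOR 0 XOR 0 XOR 1 XOR 1 XOR 1 XOR 0 XOR 1 XOR 1 = 0

0


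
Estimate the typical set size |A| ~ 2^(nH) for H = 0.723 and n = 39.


log2|A_typical| = nH = 39 * 0.723 = 28.197, so |A_typical| ~ 2^28.197 = 3.077e+08

3.077e+08


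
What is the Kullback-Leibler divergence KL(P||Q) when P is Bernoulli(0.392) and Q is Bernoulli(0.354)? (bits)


KL = p*log2(p/q) + (1-p)*log2((1-p)/(1-q)) = 0.392*log2(0.392/0.354) + 0.608*log2(0.608/0.646) = 0.0045

0.0045 bits


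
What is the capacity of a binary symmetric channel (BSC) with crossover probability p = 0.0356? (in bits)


H(p) = -p*log2(p) - (1-p)*log2(1-p) = -0.0356*log2(0.0356) - 0.9644*log2(0.9644) = 0.171306 + 0.050435 = 0.2217. C = 1 - H(p) = 1 - 0.2217 = 0.7783

0.7783 bits


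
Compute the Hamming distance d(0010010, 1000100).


Count differing positions: ^ . ^ . ^ ^ . = 4 differences

4


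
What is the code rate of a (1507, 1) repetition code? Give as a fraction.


Rate = k/n = 1/1507

1/1507


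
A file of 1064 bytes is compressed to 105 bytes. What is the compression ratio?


Ratio = original / compressed = 1064 / 105 = 10.1333

10.1333


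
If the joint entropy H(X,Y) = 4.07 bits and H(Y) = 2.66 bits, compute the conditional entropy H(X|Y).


H(X|Y) = H(X,Y) - H(Y) = 4.07 - 2.66 = 1.41

1.41 bits


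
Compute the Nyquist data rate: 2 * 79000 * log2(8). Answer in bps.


Rate = 2 * B * log2(M) = 2 * 79000 * 3.0 = 474000.0

474000.0 bps


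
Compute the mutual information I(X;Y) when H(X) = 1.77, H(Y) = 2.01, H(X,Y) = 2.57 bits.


I(X;Y) = H(X) + H(Y) - H(X,Y) = 1.77 + 2.01 - 2.57 = 1.21

1.21 bits


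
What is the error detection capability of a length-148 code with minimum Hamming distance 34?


Detection capability = d_min - 1 = 34 - 1 = 33

33 errors


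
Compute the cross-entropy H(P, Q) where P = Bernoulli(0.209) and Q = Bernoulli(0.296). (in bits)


H(P,Q) = -p*log2(q) - (1-p)*log2(1-q). -0.209*log2(0.296) = 0.367073; -0.791*log2(0.704) = 0.400525. H(P,Q) = 0.367073 + 0.400525 = 0.7676

0.7676 bits


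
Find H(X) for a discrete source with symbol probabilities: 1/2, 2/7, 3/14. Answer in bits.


H = -sum(p_i * log2(p_i)). Terms: -(1/2)*log2(1/2) = 0.500000; -(2/7)*log2(2/7) = 0.516387; -(3/14)*log2(3/14) = 0.476227. H = 0.500000 + 0.516387 + 0.476227 = 1.4926

1.4926 bits


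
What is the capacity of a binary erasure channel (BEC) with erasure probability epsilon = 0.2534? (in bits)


C = 1 - epsilon = 1 - 0.2534 = 0.7466

0.7466 bits


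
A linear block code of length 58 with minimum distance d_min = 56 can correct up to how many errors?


Correction capability = floor((d-1)/2) = floor((56-1)/2) = 27

27 errors


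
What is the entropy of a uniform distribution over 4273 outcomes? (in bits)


H = log2(n) = log2(4273) = 12.061

12.061 bits


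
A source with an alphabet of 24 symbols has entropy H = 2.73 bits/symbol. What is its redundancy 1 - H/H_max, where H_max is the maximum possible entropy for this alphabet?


H_max = log2(K) = log2(24) = 4.585 bits/symbol. Redundancy = 1 - H/H_max = 1 - 2.73/4.585 = 1 - 0.5954 = 0.4046

0.4046


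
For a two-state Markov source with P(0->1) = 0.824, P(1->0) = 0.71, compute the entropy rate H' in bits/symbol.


Stationary distribution: pi_0 = p10/(p01+p10) = 0.4628, pi_1 = 0.5372. Entropy rate H' = pi_0*H(p01) + pi_1*H(p10) = 0.4628*0.6712 + 0.5372*0.8687 = 0.7773

0.7773 bits/symbol
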